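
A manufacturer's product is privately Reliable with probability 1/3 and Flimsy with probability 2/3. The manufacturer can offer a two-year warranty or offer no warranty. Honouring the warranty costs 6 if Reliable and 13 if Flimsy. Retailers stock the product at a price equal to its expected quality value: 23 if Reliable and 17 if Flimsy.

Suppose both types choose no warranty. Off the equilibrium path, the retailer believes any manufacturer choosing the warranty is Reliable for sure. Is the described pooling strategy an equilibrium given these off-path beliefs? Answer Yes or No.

Yes

On path, the retailer holds the prior and pays 1/3·23 + 2/3·17 = 19. Off path (the warranty), believing Reliable, it pays 23.
Reliable: no warranty nets 19; the warranty nets 23 − 6 = 17. Reliable stays.
Flimsy: no warranty nets 19; the warranty nets 23 − 13 = 10. Flimsy stays.
No type deviates, so pooling is sustained.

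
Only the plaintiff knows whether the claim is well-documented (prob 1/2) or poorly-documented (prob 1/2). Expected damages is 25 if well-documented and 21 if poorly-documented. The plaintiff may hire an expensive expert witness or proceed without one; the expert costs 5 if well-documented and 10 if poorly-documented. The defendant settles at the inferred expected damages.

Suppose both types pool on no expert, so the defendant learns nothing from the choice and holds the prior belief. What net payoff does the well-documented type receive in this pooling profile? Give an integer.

23

Pooled settlement = 1/2·25 + 1/2·21 = 23.
well-documented pays no cost for no expert, so net payoff = 23.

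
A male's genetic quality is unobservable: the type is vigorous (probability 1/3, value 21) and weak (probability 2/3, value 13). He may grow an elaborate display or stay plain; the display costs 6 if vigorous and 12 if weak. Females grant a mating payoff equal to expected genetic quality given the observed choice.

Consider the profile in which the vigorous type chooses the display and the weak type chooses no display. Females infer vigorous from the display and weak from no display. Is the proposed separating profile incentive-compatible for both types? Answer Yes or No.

Yes

Under these beliefs, the display earns mating payoff 21 and no display earns mating payoff 13.
vigorous: the display nets 21 − 6 = 15; no display nets 13. vigorous prefers the display.
weak: the display nets 21 − 12 = 9; no display nets 13. weak prefers no display.
Neither type deviates, so the separating profile is an equilibrium.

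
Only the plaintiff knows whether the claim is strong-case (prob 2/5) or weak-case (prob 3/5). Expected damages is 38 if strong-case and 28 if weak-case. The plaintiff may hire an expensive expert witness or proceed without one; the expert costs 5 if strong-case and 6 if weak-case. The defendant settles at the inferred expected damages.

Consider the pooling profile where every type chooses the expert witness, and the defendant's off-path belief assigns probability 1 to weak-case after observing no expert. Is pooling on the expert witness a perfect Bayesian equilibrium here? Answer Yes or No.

No

On path, the defendant holds the prior and pays 2/5·38 + 3/5·28 = 32. Off path (no expert), believing weak-case, it pays 28.
strong-case: the expert witness nets 32 − 5 = 27; no expert nets 28. strong-case would deviate.
weak-case: the expert witness nets 32 − 6 = 26; no expert nets 28. weak-case would deviate.
A type deviates, so pooling fails.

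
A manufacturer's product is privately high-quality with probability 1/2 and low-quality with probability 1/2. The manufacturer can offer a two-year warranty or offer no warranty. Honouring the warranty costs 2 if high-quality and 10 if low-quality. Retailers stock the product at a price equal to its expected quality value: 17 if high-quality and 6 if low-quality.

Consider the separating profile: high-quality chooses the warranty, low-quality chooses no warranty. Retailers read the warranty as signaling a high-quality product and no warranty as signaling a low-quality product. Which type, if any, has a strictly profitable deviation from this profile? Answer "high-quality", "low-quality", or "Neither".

The warranty pays 17; no warranty pays 6.
high-quality: assigned the warranty, nets 17 − 2 = 15; deviating to no warranty nets 6.
low-quality: assigned no warranty, nets 6; deviating to the warranty nets 17 − 10 = 7.
The low-quality type gains 1 by deviating.

low-quality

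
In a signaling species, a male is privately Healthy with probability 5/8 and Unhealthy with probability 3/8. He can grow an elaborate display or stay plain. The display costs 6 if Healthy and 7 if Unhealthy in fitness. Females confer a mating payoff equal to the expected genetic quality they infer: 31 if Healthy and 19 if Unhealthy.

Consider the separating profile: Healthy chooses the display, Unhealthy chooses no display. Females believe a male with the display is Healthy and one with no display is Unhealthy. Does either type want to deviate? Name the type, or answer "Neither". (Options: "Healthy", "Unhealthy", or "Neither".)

The display pays 31; no display pays 19.
Healthy: assigned the display, nets 31 − 6 = 25; deviating to no display nets 19.
Unhealthy: assigned no display, nets 19; deviating to the display nets 31 − 7 = 24.
The Unhealthy type gains 5 by deviating.

Unhealthy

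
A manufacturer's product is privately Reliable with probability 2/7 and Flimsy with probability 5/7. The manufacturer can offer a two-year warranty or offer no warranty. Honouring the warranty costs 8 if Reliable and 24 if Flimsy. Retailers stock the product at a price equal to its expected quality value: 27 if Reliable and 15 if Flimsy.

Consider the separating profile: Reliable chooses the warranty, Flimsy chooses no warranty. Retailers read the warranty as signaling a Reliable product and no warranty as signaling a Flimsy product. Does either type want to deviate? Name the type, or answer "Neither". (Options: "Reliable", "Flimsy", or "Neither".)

The warranty pays 27; no warranty pays 15.
Reliable: assigned the warranty, nets 27 − 8 = 19; deviating to no warranty nets 15.
Flimsy: assigned no warranty, nets 15; deviating to the warranty nets 27 − 24 = 3.
Both types strictly prefer their assigned action; no profitable deviation.

Neither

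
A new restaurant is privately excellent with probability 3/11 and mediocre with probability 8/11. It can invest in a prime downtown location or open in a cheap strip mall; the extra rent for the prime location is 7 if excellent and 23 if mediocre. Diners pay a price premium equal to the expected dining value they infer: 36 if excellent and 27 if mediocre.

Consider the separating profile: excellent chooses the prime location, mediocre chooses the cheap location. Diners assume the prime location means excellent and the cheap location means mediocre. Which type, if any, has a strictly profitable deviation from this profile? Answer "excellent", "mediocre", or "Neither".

The prime location pays 36; the cheap location pays 27.
excellent: assigned the prime location, nets 36 − 7 = 29; deviating to the cheap location nets 27.
mediocre: assigned the cheap location, nets 27; deviating to the prime location nets 36 − 23 = 13.
Both types strictly prefer their assigned action; no profitable deviation.

Neither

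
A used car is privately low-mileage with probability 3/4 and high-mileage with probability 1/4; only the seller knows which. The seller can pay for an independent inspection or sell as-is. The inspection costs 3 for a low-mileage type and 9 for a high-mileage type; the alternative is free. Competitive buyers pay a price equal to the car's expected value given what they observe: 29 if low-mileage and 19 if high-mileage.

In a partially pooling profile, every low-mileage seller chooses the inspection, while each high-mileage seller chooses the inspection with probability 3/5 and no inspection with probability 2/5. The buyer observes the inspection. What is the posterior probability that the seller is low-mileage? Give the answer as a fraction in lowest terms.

5/6

P(the inspection) = (3/4)·1 + (1/4)·(3/5) = 9/10.
By Bayes' rule, P(low-mileage | the inspection) = (3/4) / (9/10) = 5/6.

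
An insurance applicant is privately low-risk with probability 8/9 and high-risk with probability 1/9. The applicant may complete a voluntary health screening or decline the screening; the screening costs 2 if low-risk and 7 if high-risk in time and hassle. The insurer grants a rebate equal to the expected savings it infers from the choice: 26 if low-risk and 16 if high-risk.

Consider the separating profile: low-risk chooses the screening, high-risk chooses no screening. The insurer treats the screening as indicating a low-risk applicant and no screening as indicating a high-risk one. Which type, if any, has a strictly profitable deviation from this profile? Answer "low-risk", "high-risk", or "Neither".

The screening pays 26; no screening pays 16.
low-risk: assigned the screening, nets 26 − 2 = 24; deviating to no screening nets 16.
high-risk: assigned no screening, nets 16; deviating to the screening nets 26 − 7 = 19.
The high-risk type gains 3 by deviating.

high-risk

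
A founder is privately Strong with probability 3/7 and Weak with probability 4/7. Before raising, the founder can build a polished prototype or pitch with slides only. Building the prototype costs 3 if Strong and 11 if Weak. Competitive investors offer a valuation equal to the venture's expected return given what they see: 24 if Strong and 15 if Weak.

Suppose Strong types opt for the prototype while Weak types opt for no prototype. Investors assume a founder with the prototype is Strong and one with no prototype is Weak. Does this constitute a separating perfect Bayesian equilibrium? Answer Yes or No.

Yes

Under these beliefs, the prototype earns valuation 24 and no prototype earns valuation 15.
Strong: the prototype nets 24 − 3 = 21; no prototype nets 15. Strong prefers the prototype.
Weak: the prototype nets 24 − 11 = 13; no prototype nets 15. Weak prefers no prototype.
Neither type deviates, so the separating profile is an equilibrium.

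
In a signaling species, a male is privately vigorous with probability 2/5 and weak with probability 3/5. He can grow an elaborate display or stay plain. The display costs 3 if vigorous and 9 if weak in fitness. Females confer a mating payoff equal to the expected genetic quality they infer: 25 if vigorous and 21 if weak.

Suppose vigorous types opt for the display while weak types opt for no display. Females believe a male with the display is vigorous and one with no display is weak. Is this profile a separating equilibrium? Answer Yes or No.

Under these beliefs, the display earns mating payoff 25 and no display earns mating payoff 21.
vigorous: the display nets 25 − 3 = 22; no display nets 21. vigorous prefers the display.
weak: the display nets 25 − 9 = 16; no display nets 21. weak prefers no display.
Neither type deviates, so the separating profile is an equilibrium.

Yes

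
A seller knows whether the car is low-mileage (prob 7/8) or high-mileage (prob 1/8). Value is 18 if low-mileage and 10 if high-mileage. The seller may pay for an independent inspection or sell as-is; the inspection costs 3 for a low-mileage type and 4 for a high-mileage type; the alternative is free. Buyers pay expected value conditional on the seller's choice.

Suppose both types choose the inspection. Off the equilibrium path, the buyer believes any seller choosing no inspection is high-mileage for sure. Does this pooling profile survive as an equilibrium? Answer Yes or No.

Yes

On path, the buyer holds the prior and pays 7/8·18 + 1/8·10 = 17. Off path (no inspection), believing high-mileage, it pays 10.
low-mileage: the inspection nets 17 − 3 = 14; no inspection nets 10. low-mileage stays.
high-mileage: the inspection nets 17 − 4 = 13; no inspection nets 10. high-mileage stays.
No type deviates, so pooling is sustained.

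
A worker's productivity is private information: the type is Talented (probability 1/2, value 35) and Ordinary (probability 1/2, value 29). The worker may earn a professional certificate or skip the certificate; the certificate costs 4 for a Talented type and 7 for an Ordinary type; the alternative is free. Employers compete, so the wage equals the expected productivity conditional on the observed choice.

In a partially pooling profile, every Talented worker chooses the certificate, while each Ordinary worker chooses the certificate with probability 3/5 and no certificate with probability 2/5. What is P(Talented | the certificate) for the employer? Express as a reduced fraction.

P(the certificate) = (1/2)·1 + (1/2)·(3/5) = 4/5.
By Bayes' rule, P(Talented | the certificate) = (1/2) / (4/5) = 5/8.

5/8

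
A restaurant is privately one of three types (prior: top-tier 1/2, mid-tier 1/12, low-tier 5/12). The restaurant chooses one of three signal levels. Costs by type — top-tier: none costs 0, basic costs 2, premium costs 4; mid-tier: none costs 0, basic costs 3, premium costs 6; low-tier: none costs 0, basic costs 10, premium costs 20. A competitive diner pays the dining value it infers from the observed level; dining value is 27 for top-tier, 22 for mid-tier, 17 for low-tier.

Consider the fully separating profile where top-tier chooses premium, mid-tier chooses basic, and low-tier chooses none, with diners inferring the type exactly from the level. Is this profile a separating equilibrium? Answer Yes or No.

No

Separating price premiums: premium → 27, basic → 22, none → 17.
top-tier (assigned premium): none: 17 − 0 = 17; basic: 22 − 2 = 20; premium: 27 − 4 = 23. top-tier stays.
mid-tier (assigned basic): none: 17 − 0 = 17; basic: 22 − 3 = 19; premium: 27 − 6 = 21. mid-tier prefers premium.
low-tier (assigned none): none: 17 − 0 = 17; basic: 22 − 10 = 12; premium: 27 − 20 = 7. low-tier stays.
At least one type deviates; the separating profile fails.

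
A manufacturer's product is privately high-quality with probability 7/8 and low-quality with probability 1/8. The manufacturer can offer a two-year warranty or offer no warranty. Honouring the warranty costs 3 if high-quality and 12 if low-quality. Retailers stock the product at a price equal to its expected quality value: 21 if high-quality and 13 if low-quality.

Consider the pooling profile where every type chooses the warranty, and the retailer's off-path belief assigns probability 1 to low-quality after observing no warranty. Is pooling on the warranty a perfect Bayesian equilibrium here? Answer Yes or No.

No

On path, the retailer holds the prior and pays 7/8·21 + 1/8·13 = 20. Off path (no warranty), believing low-quality, it pays 13.
high-quality: the warranty nets 20 − 3 = 17; no warranty nets 13. high-quality stays.
low-quality: the warranty nets 20 − 12 = 8; no warranty nets 13. low-quality would deviate.
A type deviates, so pooling fails.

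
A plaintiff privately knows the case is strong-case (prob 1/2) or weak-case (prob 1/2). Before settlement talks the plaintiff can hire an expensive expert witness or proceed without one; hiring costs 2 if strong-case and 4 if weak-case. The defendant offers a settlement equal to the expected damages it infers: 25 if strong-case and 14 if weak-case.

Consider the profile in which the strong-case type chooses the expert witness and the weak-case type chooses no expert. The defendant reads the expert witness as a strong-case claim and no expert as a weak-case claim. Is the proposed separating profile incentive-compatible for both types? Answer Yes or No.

Under these beliefs, the expert witness earns settlement 25 and no expert earns settlement 14.
strong-case: the expert witness nets 25 − 2 = 23; no expert nets 14. strong-case prefers the expert witness.
weak-case: the expert witness nets 25 − 4 = 21; no expert nets 14. weak-case would deviate to the expert witness.
weak-case has a profitable deviation, so the profile is not an equilibrium.

No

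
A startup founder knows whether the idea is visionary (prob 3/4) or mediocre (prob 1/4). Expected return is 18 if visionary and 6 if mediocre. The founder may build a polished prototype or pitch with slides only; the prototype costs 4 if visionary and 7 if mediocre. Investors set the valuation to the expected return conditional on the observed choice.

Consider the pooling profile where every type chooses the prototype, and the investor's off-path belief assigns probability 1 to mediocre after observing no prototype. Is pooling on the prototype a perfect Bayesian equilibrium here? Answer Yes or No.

Yes

On path, the investor holds the prior and pays 3/4·18 + 1/4·6 = 15. Off path (no prototype), believing mediocre, it pays 6.
visionary: the prototype nets 15 − 4 = 11; no prototype nets 6. visionary stays.
mediocre: the prototype nets 15 − 7 = 8; no prototype nets 6. mediocre stays.
No type deviates, so pooling is sustained.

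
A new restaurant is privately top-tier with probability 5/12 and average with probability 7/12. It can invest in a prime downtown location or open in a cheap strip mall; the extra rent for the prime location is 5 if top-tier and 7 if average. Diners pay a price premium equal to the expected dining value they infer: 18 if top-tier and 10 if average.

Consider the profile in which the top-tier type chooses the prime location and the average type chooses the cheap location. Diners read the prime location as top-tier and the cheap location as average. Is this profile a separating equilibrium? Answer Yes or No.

Under these beliefs, the prime location earns price premium 18 and the cheap location earns price premium 10.
top-tier: the prime location nets 18 − 5 = 13; the cheap location nets 10. top-tier prefers the prime location.
average: the prime location nets 18 − 7 = 11; the cheap location nets 10. average would deviate to the prime location.
average has a profitable deviation, so the profile is not an equilibrium.

No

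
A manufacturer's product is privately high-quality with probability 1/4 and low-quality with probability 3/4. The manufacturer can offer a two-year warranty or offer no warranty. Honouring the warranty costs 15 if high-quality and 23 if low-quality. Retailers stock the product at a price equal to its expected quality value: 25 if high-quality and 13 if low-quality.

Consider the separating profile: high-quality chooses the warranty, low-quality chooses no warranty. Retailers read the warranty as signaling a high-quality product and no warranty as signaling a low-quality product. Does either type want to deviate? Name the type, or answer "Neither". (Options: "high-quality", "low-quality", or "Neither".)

The warranty pays 25; no warranty pays 13.
high-quality: assigned the warranty, nets 25 − 15 = 10; deviating to no warranty nets 13.
low-quality: assigned no warranty, nets 13; deviating to the warranty nets 25 − 23 = 2.
The high-quality type gains 3 by deviating.

high-quality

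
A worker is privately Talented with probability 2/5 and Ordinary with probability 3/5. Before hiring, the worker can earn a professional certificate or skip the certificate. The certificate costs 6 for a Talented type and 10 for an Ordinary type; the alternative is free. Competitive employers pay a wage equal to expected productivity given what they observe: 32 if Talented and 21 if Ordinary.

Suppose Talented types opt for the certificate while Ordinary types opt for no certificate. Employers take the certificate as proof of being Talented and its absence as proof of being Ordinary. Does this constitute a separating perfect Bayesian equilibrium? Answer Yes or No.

No

Under these beliefs, the certificate earns wage 32 and no certificate earns wage 21.
Talented: the certificate nets 32 − 6 = 26; no certificate nets 21. Talented prefers the certificate.
Ordinary: the certificate nets 32 − 10 = 22; no certificate nets 21. Ordinary would deviate to the certificate.
Ordinary has a profitable deviation, so the profile is not an equilibrium.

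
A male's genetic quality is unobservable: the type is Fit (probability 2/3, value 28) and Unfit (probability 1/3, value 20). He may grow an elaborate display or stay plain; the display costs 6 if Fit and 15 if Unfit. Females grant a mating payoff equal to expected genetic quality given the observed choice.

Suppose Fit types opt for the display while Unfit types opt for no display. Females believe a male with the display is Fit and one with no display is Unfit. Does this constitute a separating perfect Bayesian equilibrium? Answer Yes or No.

Yes

Under these beliefs, the display earns mating payoff 28 and no display earns mating payoff 20.
Fit: the display nets 28 − 6 = 22; no display nets 20. Fit prefers the display.
Unfit: the display nets 28 − 15 = 13; no display nets 20. Unfit prefers no display.
Neither type deviates, so the separating profile is an equilibrium.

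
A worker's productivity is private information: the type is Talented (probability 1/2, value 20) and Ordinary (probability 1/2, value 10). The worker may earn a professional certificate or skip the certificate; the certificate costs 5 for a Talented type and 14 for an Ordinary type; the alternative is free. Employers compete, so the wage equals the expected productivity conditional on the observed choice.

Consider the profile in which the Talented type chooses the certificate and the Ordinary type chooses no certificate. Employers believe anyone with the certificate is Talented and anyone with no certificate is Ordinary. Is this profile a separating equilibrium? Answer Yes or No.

Under these beliefs, the certificate earns wage 20 and no certificate earns wage 10.
Talented: the certificate nets 20 − 5 = 15; no certificate nets 10. Talented prefers the certificate.
Ordinary: the certificate nets 20 − 14 = 6; no certificate nets 10. Ordinary prefers no certificate.
Neither type deviates, so the separating profile is an equilibrium.

Yes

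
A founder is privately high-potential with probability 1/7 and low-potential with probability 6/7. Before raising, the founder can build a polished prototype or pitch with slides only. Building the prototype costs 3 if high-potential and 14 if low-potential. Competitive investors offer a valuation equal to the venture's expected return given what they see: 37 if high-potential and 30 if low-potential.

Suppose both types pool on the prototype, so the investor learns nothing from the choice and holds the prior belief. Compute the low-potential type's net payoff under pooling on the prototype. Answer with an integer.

17

Pooled valuation = 1/7·37 + 6/7·30 = 31.
low-potential pays cost 14 for the prototype, so net payoff = 31 − 14 = 17.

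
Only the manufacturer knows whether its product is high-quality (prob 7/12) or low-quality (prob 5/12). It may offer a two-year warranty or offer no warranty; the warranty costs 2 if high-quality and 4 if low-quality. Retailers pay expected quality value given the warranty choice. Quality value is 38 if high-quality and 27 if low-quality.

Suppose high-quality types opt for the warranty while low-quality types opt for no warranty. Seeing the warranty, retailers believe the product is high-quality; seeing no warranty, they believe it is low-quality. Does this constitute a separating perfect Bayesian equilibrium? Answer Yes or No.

No

Under these beliefs, the warranty earns price 38 and no warranty earns price 27.
high-quality: the warranty nets 38 − 2 = 36; no warranty nets 27. high-quality prefers the warranty.
low-quality: the warranty nets 38 − 4 = 34; no warranty nets 27. low-quality would deviate to the warranty.
low-quality has a profitable deviation, so the profile is not an equilibrium.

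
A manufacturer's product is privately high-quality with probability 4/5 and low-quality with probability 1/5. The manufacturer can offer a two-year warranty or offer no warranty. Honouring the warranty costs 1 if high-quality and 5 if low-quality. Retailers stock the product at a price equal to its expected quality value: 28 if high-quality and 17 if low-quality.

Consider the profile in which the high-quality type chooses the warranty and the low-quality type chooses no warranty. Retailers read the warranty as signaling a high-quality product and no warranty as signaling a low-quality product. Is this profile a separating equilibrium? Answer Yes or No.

No

Under these beliefs, the warranty earns price 28 and no warranty earns price 17.
high-quality: the warranty nets 28 − 1 = 27; no warranty nets 17. high-quality prefers the warranty.
low-quality: the warranty nets 28 − 5 = 23; no warranty nets 17. low-quality would deviate to the warranty.
low-quality has a profitable deviation, so the profile is not an equilibrium.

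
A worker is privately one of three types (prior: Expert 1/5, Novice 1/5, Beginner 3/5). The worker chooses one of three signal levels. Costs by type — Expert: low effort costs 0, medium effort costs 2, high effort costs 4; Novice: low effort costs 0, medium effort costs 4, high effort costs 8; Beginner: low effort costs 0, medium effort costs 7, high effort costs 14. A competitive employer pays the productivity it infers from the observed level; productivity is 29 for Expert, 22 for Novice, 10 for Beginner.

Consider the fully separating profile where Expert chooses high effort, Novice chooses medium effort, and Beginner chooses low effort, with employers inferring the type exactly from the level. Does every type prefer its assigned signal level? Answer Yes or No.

Separating wages: high effort → 29, medium effort → 22, low effort → 10.
Expert (assigned high effort): low effort: 10 − 0 = 10; medium effort: 22 − 2 = 20; high effort: 29 − 4 = 25. Expert stays.
Novice (assigned medium effort): low effort: 10 − 0 = 10; medium effort: 22 − 4 = 18; high effort: 29 − 8 = 21. Novice prefers high effort.
Beginner (assigned low effort): low effort: 10 − 0 = 10; medium effort: 22 − 7 = 15; high effort: 29 − 14 = 15. Beginner prefers medium effort.
At least one type deviates; the separating profile fails.

No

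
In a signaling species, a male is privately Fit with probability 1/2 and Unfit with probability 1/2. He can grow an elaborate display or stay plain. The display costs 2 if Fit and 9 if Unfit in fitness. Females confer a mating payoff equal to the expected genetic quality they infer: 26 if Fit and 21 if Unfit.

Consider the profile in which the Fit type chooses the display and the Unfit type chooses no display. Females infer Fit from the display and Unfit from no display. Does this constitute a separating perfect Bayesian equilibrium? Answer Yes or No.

Yes

Under these beliefs, the display earns mating payoff 26 and no display earns mating payoff 21.
Fit: the display nets 26 − 2 = 24; no display nets 21. Fit prefers the display.
Unfit: the display nets 26 − 9 = 17; no display nets 21. Unfit prefers no display.
Neither type deviates, so the separating profile is an equilibrium.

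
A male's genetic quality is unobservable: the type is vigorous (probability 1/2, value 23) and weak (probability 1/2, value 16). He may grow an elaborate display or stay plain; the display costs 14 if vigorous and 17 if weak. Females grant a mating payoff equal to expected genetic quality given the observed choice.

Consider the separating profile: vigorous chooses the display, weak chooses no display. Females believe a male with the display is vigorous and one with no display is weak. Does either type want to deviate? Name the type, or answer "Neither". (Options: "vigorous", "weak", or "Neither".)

The display pays 23; no display pays 16.
vigorous: assigned the display, nets 23 − 14 = 9; deviating to no display nets 16.
weak: assigned no display, nets 16; deviating to the display nets 23 − 17 = 6.
The vigorous type gains 7 by deviating.

vigorous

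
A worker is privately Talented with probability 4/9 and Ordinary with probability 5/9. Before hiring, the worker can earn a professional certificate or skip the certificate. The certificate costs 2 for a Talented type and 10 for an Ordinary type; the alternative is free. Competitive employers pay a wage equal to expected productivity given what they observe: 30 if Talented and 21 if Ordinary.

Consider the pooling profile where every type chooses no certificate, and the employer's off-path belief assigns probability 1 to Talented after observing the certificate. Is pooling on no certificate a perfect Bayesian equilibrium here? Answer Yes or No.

On path, the employer holds the prior and pays 4/9·30 + 5/9·21 = 25. Off path (the certificate), believing Talented, it pays 30.
Talented: no certificate nets 25; the certificate nets 30 − 2 = 28. Talented would deviate.
Ordinary: no certificate nets 25; the certificate nets 30 − 10 = 20. Ordinary stays.
A type deviates, so pooling fails.

No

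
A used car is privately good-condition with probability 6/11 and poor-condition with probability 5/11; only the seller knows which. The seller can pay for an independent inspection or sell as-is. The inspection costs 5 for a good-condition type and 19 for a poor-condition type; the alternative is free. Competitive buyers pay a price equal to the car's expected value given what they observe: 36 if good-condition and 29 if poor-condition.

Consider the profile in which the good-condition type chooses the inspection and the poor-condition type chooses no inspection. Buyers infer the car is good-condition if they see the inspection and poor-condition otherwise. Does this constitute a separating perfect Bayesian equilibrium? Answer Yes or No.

Under these beliefs, the inspection earns price 36 and no inspection earns price 29.
good-condition: the inspection nets 36 − 5 = 31; no inspection nets 29. good-condition prefers the inspection.
poor-condition: the inspection nets 36 − 19 = 17; no inspection nets 29. poor-condition prefers no inspection.
Neither type deviates, so the separating profile is an equilibrium.

Yes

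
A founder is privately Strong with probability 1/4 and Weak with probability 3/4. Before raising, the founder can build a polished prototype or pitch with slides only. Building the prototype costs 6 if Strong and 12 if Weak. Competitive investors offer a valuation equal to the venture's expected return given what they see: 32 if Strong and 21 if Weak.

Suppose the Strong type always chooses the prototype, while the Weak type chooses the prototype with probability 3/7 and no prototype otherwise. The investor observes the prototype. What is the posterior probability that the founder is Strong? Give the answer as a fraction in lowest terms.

P(the prototype) = (1/4)·1 + (3/4)·(3/7) = 4/7.
By Bayes' rule, P(Strong | the prototype) = (1/4) / (4/7) = 7/16.

7/16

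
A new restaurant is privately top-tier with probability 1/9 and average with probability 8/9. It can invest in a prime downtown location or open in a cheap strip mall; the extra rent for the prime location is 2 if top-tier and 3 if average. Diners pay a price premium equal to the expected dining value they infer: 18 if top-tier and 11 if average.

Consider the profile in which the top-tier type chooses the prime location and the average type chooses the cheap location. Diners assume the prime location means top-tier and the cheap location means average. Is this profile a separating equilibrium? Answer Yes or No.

No

Under these beliefs, the prime location earns price premium 18 and the cheap location earns price premium 11.
top-tier: the prime location nets 18 − 2 = 16; the cheap location nets 11. top-tier prefers the prime location.
average: the prime location nets 18 − 3 = 15; the cheap location nets 11. average would deviate to the prime location.
average has a profitable deviation, so the profile is not an equilibrium.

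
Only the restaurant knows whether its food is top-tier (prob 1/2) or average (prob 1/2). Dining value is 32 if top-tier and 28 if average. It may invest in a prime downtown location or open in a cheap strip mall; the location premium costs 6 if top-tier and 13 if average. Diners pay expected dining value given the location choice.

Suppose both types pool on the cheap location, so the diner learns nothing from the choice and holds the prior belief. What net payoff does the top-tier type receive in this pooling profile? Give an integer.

Pooled price premium = 1/2·32 + 1/2·28 = 30.
top-tier pays no cost for the cheap location, so net payoff = 30.

30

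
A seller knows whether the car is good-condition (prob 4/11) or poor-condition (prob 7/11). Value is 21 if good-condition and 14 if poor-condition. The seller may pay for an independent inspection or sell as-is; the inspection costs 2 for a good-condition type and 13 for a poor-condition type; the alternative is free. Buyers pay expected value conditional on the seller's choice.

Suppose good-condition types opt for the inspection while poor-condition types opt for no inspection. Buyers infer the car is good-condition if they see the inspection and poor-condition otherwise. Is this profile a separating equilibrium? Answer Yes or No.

Yes

Under these beliefs, the inspection earns price 21 and no inspection earns price 14.
good-condition: the inspection nets 21 − 2 = 19; no inspection nets 14. good-condition prefers the inspection.
poor-condition: the inspection nets 21 − 13 = 8; no inspection nets 14. poor-condition prefers no inspection.
Neither type deviates, so the separating profile is an equilibrium.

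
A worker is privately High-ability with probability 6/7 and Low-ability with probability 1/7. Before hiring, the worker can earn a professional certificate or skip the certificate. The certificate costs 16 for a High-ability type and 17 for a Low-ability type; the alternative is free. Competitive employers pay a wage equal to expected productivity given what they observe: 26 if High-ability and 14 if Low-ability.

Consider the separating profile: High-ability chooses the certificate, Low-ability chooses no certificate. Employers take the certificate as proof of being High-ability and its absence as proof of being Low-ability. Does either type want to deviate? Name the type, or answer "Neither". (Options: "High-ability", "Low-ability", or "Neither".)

The certificate pays 26; no certificate pays 14.
High-ability: assigned the certificate, nets 26 − 16 = 10; deviating to no certificate nets 14.
Low-ability: assigned no certificate, nets 14; deviating to the certificate nets 26 − 17 = 9.
The High-ability type gains 4 by deviating.

High-ability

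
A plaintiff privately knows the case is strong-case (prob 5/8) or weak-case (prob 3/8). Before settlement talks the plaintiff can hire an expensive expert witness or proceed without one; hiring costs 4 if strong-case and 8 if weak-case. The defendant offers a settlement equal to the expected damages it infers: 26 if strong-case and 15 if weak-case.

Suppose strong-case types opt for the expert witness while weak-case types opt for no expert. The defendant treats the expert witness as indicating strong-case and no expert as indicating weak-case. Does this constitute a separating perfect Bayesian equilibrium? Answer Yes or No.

No

Under these beliefs, the expert witness earns settlement 26 and no expert earns settlement 15.
strong-case: the expert witness nets 26 − 4 = 22; no expert nets 15. strong-case prefers the expert witness.
weak-case: the expert witness nets 26 − 8 = 18; no expert nets 15. weak-case would deviate to the expert witness.
weak-case has a profitable deviation, so the profile is not an equilibrium.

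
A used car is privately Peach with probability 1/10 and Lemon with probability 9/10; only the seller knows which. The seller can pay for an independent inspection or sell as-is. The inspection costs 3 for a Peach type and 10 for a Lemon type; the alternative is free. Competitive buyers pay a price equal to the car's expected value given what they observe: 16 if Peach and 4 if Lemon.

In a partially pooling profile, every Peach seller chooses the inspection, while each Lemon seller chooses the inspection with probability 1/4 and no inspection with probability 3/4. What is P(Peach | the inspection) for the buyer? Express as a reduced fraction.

P(the inspection) = (1/10)·1 + (9/10)·(1/4) = 13/40.
By Bayes' rule, P(Peach | the inspection) = (1/10) / (13/40) = 4/13.

4/13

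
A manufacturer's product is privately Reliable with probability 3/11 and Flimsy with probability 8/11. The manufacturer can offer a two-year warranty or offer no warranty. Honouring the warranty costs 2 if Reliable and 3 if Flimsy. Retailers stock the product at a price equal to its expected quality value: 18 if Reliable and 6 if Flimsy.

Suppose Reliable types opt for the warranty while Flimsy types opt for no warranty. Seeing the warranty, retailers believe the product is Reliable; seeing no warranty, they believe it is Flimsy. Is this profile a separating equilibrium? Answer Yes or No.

Under these beliefs, the warranty earns price 18 and no warranty earns price 6.
Reliable: the warranty nets 18 − 2 = 16; no warranty nets 6. Reliable prefers the warranty.
Flimsy: the warranty nets 18 − 3 = 15; no warranty nets 6. Flimsy would deviate to the warranty.
Flimsy has a profitable deviation, so the profile is not an equilibrium.

No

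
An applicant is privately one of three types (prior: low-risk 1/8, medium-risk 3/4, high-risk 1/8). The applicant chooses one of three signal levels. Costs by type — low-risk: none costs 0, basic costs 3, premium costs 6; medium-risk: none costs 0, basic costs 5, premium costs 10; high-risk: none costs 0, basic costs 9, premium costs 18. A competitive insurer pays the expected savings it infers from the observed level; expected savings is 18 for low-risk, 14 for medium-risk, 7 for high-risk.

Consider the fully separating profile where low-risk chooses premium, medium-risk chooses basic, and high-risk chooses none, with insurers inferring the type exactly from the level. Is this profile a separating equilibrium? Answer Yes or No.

Yes

Separating rebates: premium → 18, basic → 14, none → 7.
low-risk (assigned premium): none: 7 − 0 = 7; basic: 14 − 3 = 11; premium: 18 − 6 = 12. low-risk stays.
medium-risk (assigned basic): none: 7 − 0 = 7; basic: 14 − 5 = 9; premium: 18 − 10 = 8. medium-risk stays.
high-risk (assigned none): none: 7 − 0 = 7; basic: 14 − 9 = 5; premium: 18 − 18 = 0. high-risk stays.
Every type prefers its assigned level; separation holds.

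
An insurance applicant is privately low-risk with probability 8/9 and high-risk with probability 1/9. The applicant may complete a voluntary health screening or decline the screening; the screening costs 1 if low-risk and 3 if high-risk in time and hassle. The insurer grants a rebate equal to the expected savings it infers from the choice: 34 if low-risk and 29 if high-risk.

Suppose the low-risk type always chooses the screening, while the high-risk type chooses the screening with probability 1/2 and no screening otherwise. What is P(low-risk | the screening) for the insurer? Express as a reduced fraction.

P(the screening) = (8/9)·1 + (1/9)·(1/2) = 17/18.
By Bayes' rule, P(low-risk | the screening) = (8/9) / (17/18) = 16/17.

16/17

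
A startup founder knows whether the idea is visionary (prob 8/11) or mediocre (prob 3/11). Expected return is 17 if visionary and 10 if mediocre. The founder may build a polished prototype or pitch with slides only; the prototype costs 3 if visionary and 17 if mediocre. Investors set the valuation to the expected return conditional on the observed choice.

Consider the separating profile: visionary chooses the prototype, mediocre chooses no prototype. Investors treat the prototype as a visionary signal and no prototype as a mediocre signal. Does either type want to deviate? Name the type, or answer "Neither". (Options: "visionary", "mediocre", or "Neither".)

Neither

The prototype pays 17; no prototype pays 10.
visionary: assigned the prototype, nets 17 − 3 = 14; deviating to no prototype nets 10.
mediocre: assigned no prototype, nets 10; deviating to the prototype nets 17 − 17 = 0.
Both types strictly prefer their assigned action; no profitable deviation.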